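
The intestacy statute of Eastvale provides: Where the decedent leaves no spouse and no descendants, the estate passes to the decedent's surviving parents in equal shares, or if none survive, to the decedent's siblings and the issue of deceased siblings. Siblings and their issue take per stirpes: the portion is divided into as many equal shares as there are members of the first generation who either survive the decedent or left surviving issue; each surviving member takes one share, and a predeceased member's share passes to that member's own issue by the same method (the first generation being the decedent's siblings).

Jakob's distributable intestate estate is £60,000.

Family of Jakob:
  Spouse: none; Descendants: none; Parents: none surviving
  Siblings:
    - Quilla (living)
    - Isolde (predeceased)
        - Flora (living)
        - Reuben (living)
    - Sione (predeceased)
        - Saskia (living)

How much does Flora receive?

The entire £60,000 passes to the siblings and their issue.
That amount (£60,000) is divided into 3 shares of £20,000: Quilla takes £20,000; Isolde's £20,000 share passes to Isolde's issue; Sione's £20,000 share passes to Sione's issue.
Isolde's share (£20,000) is divided into 2 shares of £10,000: Flora and Reuben each take £10,000.
Sione's share (£20,000) passes entirely to Saskia.

Flora receives £10,000.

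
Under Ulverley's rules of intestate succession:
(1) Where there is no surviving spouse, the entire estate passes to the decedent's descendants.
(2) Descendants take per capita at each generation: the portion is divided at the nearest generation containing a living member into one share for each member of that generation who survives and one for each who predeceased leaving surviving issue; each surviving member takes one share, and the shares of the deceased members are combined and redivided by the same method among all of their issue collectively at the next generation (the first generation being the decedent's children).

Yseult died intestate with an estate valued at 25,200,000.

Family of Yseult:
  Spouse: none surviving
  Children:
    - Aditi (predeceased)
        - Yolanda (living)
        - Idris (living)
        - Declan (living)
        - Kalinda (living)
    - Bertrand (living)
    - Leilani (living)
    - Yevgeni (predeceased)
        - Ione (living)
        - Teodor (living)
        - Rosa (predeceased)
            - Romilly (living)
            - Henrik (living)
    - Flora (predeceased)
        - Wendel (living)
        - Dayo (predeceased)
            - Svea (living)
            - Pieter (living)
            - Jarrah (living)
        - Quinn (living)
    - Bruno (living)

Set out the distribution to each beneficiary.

Yolanda: 1,260,000; Idris: 1,260,000; Declan: 1,260,000; Kalinda: 1,260,000; Bertrand: 4,200,000; Leilani: 4,200,000; Ione: 1,260,000; Teodor: 1,260,000; Romilly: 504,000; Henrik: 504,000; Wendel: 1,260,000; Svea: 504,000; Pieter: 504,000; Jarrah: 504,000; Quinn: 1,260,000; Bruno: 4,200,000

The entire 25,200,000 passes to the descendants.
That amount (25,200,000) is divided at the children's generation into 6 shares of 4,200,000. Bertrand, Leilani, and Bruno each take 4,200,000. The 3 shares of the deceased (Aditi, Yevgeni, and Flora) are combined into a pool of 12,600,000.
That pool (12,600,000) is divided at the grandchildren's generation into 10 shares of 1,260,000. Yolanda, Idris, Declan, Kalinda, Ione, Teodor, Wendel, and Quinn each take 1,260,000. The 2 shares of the deceased (Rosa and Dayo) are combined into a pool of 2,520,000.
That pool (2,520,000) is divided at the great-grandchildren's generation equally among Romilly, Henrik, Svea, Pieter, and Jarrah: 504,000 each.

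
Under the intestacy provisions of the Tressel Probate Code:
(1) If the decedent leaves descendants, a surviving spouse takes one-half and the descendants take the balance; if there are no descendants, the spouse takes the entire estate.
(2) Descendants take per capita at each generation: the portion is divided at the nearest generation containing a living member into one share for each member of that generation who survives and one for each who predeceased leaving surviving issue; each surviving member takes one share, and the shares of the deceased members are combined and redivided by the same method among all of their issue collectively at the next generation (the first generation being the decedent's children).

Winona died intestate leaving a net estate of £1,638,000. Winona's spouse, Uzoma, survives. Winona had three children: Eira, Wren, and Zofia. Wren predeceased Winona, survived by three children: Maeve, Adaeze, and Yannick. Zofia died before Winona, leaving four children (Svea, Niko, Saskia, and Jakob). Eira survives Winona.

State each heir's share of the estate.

Uzoma takes one-half of £1,638,000 = £819,000. The remaining £819,000 passes to the descendants.
The descendants' portion (£819,000) is divided at the children's generation into 3 shares of £273,000. Eira takes £273,000. The 2 shares of the deceased (Wren and Zofia) are combined into a pool of £546,000.
That pool (£546,000) is divided at the grandchildren's generation equally among Maeve, Adaeze, Yannick, Svea, Niko, Saskia, and Jakob: £78,000 each.

Uzoma: £819,000; Eira: £273,000; Maeve: £78,000; Adaeze: £78,000; Yannick: £78,000; Svea: £78,000; Niko: £78,000; Saskia: £78,000; Jakob: £78,000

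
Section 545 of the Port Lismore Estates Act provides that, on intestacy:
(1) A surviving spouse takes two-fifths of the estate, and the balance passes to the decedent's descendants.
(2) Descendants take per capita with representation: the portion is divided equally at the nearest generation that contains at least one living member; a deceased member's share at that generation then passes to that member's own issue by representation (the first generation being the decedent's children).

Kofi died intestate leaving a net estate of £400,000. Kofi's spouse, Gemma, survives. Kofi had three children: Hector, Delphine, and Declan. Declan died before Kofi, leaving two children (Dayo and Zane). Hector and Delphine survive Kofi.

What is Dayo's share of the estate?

Dayo receives £40,000.

Gemma takes two-fifths of £400,000 = £160,000. The remaining £240,000 passes to the descendants.
The descendants' portion (£240,000) is divided into 3 shares of £80,000: Hector and Delphine each take £80,000; Declan's £80,000 share passes to Declan's issue.
Declan's share (£80,000) is divided into 2 shares of £40,000: Dayo and Zane each take £40,000.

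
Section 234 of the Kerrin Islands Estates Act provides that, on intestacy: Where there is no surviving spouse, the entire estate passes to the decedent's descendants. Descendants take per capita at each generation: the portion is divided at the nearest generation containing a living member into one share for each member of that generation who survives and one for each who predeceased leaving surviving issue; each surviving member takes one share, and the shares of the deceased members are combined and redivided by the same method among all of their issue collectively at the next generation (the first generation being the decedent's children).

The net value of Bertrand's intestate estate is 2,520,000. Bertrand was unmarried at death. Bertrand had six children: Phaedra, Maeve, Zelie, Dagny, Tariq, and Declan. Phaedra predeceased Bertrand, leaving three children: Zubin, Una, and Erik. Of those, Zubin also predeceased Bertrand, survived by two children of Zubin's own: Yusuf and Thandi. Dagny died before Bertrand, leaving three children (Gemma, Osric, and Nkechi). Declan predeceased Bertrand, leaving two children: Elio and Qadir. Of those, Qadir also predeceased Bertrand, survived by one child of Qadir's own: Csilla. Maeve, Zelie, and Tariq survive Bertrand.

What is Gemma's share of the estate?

The entire 2,520,000 passes to the descendants.
That amount (2,520,000) is divided at the children's generation into 6 shares of 420,000. Maeve, Zelie, and Tariq each take 420,000. The 3 shares of the deceased (Phaedra, Dagny, and Declan) are combined into a pool of 1,260,000.
That pool (1,260,000) is divided at the grandchildren's generation into 8 shares of 157,500. Una, Erik, Gemma, Osric, Nkechi, and Elio each take 157,500. The 2 shares of the deceased (Zubin and Qadir) are combined into a pool of 315,000.
That pool (315,000) is divided at the great-grandchildren's generation equally among Yusuf, Thandi, and Csilla: 105,000 each.

Gemma receives 157,500.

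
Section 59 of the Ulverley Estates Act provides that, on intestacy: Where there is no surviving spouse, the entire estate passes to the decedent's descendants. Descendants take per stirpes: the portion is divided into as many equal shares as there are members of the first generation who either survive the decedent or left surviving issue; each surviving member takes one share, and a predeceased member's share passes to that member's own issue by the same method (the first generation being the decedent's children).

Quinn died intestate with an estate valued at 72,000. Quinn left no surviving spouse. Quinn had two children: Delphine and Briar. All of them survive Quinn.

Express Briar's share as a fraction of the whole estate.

Briar receives 1/2 of the estate.

The entire 72,000 passes to the descendants.
That amount (72,000) is divided into 2 shares of 36,000: Delphine and Briar each take 36,000.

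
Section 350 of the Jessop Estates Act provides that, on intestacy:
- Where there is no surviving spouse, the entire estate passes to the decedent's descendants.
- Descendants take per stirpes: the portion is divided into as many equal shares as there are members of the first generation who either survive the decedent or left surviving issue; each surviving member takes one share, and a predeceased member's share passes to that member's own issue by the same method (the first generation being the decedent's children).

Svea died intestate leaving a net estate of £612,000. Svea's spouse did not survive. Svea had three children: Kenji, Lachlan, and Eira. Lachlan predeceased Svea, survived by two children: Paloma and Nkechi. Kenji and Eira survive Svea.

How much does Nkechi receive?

The entire £612,000 passes to the descendants.
That amount (£612,000) is divided into 3 shares of £204,000: Kenji and Eira each take £204,000; Lachlan's £204,000 share passes to Lachlan's issue.
Lachlan's share (£204,000) is divided into 2 shares of £102,000: Paloma and Nkechi each take £102,000.

Nkechi receives £102,000.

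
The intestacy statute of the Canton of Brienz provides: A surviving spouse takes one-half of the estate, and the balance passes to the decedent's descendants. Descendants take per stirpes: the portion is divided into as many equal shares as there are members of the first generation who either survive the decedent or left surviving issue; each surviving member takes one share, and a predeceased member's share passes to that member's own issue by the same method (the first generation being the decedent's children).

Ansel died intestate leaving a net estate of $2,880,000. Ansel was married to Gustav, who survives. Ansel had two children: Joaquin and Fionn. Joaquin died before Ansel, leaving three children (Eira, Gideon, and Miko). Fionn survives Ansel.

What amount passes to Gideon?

Gideon receives $240,000.

Gustav takes one-half of $2,880,000 = $1,440,000. The remaining $1,440,000 passes to the descendants.
The descendants' portion ($1,440,000) is divided into 2 shares of $720,000: Fionn takes $720,000; Joaquin's $720,000 share passes to Joaquin's issue.
Joaquin's share ($720,000) is divided into 3 shares of $240,000: Eira, Gideon, and Miko each take $240,000.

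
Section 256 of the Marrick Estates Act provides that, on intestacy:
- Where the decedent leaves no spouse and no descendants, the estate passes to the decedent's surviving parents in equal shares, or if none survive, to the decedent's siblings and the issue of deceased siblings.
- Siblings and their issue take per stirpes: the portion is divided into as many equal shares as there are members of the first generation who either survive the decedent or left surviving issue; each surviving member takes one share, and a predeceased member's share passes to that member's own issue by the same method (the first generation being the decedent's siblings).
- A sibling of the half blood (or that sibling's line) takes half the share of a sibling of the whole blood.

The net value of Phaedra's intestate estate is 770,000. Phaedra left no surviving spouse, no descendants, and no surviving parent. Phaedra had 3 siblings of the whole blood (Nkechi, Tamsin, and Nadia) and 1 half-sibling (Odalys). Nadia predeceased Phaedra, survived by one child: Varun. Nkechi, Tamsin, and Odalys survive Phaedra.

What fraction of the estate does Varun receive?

The entire 770,000 passes to the siblings and their issue.
Counting each half-blood sibling's line as half a unit, there are 7/2 units in 770,000, so one unit is 220,000. Whole-blood lines (Nkechi, Tamsin, and Nadia) take 220,000 each; half-blood lines (Odalys) take 110,000 each.
Nadia's share (220,000) passes entirely to Varun.

Varun receives 2/7 of the estate.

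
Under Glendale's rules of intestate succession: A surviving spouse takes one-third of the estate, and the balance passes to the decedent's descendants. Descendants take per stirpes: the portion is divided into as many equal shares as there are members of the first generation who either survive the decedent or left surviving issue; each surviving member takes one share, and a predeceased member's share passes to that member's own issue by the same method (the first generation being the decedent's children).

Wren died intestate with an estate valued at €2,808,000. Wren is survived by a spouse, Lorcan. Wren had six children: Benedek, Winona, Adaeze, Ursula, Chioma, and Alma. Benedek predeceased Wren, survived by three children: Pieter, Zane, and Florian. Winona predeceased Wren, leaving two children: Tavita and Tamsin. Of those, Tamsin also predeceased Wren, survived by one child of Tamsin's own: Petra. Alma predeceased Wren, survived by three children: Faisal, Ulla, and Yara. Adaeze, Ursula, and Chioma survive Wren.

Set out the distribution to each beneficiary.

Lorcan takes one-third of €2,808,000 = €936,000. The remaining €1,872,000 passes to the descendants.
The descendants' portion (€1,872,000) is divided into 6 shares of €312,000: Adaeze, Ursula, and Chioma each take €312,000; Benedek's €312,000 share passes to Benedek's issue; Winona's €312,000 share passes to Winona's issue; Alma's €312,000 share passes to Alma's issue.
Benedek's share (€312,000) is divided into 3 shares of €104,000: Pieter, Zane, and Florian each take €104,000.
Winona's share (€312,000) is divided into 2 shares of €156,000: Tavita takes €156,000; Tamsin's €156,000 share passes to Tamsin's issue.
Tamsin's share (€156,000) passes entirely to Petra.
Alma's share (€312,000) is divided into 3 shares of €104,000: Faisal, Ulla, and Yara each take €104,000.

Lorcan: €936,000; Pieter: €104,000; Zane: €104,000; Florian: €104,000; Tavita: €156,000; Petra: €156,000; Adaeze: €312,000; Ursula: €312,000; Chioma: €312,000; Faisal: €104,000; Ulla: €104,000; Yara: €104,000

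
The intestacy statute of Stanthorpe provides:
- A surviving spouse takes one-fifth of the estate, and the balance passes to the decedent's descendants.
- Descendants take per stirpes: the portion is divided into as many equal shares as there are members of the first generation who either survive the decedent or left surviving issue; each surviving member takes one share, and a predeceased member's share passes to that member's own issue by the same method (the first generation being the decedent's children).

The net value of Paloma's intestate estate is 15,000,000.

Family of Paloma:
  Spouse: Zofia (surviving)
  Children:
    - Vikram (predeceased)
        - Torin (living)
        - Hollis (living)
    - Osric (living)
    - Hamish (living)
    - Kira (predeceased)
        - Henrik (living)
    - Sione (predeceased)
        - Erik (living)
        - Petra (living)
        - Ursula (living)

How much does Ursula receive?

Ursula receives 800,000.

Zofia takes one-fifth of 15,000,000 = 3,000,000. The remaining 12,000,000 passes to the descendants.
The descendants' portion (12,000,000) is divided into 5 shares of 2,400,000: Osric and Hamish each take 2,400,000; Vikram's 2,400,000 share passes to Vikram's issue; Kira's 2,400,000 share passes to Kira's issue; Sione's 2,400,000 share passes to Sione's issue.
Vikram's share (2,400,000) is divided into 2 shares of 1,200,000: Torin and Hollis each take 1,200,000.
Kira's share (2,400,000) passes entirely to Henrik.
Sione's share (2,400,000) is divided into 3 shares of 800,000: Erik, Petra, and Ursula each take 800,000.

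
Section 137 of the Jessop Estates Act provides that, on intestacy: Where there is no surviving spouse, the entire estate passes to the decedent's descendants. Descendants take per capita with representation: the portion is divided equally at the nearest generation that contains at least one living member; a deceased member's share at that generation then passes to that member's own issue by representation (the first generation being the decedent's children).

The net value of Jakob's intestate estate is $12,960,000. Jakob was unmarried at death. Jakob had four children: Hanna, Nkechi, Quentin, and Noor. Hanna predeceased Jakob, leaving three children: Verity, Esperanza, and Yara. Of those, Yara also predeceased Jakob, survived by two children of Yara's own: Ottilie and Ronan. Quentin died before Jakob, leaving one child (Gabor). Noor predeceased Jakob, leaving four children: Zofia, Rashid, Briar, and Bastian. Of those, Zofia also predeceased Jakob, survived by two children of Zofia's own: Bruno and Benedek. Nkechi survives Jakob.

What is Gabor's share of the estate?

The entire $12,960,000 passes to the descendants.
That amount ($12,960,000) is divided into 4 shares of $3,240,000: Nkechi takes $3,240,000; Hanna's $3,240,000 share passes to Hanna's issue; Quentin's $3,240,000 share passes to Quentin's issue; Noor's $3,240,000 share passes to Noor's issue.
Hanna's share ($3,240,000) is divided into 3 shares of $1,080,000: Verity and Esperanza each take $1,080,000; Yara's $1,080,000 share passes to Yara's issue.
Yara's share ($1,080,000) is divided into 2 shares of $540,000: Ottilie and Ronan each take $540,000.
Quentin's share ($3,240,000) passes entirely to Gabor.
Noor's share ($3,240,000) is divided into 4 shares of $810,000: Rashid, Briar, and Bastian each take $810,000; Zofia's $810,000 share passes to Zofia's issue.
Zofia's share ($810,000) is divided into 2 shares of $405,000: Bruno and Benedek each take $405,000.

Gabor receives $3,240,000.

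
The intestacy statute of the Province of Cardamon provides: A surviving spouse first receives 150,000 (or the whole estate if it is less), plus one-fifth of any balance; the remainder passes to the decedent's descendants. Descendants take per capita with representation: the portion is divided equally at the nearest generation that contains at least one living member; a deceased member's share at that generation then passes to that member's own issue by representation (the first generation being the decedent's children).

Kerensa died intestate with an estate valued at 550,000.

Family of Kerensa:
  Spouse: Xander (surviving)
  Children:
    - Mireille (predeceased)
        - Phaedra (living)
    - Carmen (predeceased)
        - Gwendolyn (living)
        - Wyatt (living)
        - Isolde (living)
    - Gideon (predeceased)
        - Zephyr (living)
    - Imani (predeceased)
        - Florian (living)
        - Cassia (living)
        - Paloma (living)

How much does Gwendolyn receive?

Xander first takes 150,000, leaving a balance of 400,000. Xander then takes one-fifth of the balance (80,000), for a total of 230,000. The remaining 320,000 passes to the descendants.
No child survives, so the initial division is made at the grandchildren's generation.
The descendants' portion (320,000) is divided into 8 shares of 40,000: Phaedra, Gwendolyn, Wyatt, Isolde, Zephyr, Florian, Cassia, and Paloma each take 40,000.

Gwendolyn receives 40,000.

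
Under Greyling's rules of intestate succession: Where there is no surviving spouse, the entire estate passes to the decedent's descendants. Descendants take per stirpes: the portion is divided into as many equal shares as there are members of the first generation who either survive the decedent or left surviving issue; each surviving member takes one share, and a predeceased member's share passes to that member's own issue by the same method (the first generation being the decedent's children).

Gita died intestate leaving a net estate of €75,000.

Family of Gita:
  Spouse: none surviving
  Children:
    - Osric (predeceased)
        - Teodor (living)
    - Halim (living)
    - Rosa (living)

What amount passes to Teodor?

The entire €75,000 passes to the descendants.
That amount (€75,000) is divided into 3 shares of €25,000: Halim and Rosa each take €25,000; Osric's €25,000 share passes to Osric's issue.
Osric's share (€25,000) passes entirely to Teodor.

Teodor receives €25,000.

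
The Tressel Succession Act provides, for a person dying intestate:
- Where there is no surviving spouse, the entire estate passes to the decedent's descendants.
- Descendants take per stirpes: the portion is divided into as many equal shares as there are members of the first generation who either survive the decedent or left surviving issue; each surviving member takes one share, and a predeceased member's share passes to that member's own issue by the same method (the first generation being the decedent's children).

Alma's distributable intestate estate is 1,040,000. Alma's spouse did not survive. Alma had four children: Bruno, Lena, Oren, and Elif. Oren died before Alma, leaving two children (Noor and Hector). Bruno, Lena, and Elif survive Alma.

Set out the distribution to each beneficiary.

Bruno: 260,000; Lena: 260,000; Noor: 130,000; Hector: 130,000; Elif: 260,000

The entire 1,040,000 passes to the descendants.
That amount (1,040,000) is divided into 4 shares of 260,000: Bruno, Lena, and Elif each take 260,000; Oren's 260,000 share passes to Oren's issue.
Oren's share (260,000) is divided into 2 shares of 130,000: Noor and Hector each take 130,000.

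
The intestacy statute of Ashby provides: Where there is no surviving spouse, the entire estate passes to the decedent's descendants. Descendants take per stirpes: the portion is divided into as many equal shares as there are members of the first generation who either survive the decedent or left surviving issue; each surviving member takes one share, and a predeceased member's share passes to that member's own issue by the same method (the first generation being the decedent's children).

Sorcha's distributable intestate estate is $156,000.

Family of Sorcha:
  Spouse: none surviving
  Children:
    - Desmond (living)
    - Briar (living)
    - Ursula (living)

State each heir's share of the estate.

Desmond: $52,000; Briar: $52,000; Ursula: $52,000

The entire $156,000 passes to the descendants.
That amount ($156,000) is divided into 3 shares of $52,000: Desmond, Briar, and Ursula each take $52,000.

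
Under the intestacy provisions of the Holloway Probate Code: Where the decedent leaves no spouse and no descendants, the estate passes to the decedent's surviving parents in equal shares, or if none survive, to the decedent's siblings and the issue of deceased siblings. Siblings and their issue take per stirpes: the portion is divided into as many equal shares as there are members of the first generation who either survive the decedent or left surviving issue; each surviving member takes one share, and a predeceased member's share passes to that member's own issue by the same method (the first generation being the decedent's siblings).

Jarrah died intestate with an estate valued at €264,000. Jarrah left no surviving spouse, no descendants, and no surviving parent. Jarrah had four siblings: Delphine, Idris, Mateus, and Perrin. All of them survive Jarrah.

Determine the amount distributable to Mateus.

Mateus receives €66,000.

The entire €264,000 passes to the siblings and their issue.
That amount (€264,000) is divided into 4 shares of €66,000: Delphine, Idris, Mateus, and Perrin each take €66,000.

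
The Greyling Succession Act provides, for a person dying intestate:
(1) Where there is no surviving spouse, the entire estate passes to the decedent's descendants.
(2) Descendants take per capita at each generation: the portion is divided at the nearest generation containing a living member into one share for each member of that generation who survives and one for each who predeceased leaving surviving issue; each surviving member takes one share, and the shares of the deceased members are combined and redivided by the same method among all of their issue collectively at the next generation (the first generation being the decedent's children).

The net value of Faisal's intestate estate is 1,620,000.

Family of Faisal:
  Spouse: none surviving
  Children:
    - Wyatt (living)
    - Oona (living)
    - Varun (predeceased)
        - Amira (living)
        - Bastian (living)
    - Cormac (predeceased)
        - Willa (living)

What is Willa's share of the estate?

The entire 1,620,000 passes to the descendants.
That amount (1,620,000) is divided at the children's generation into 4 shares of 405,000. Wyatt and Oona each take 405,000. The 2 shares of the deceased (Varun and Cormac) are combined into a pool of 810,000.
That pool (810,000) is divided at the grandchildren's generation equally among Amira, Bastian, and Willa: 270,000 each.

Willa receives 270,000.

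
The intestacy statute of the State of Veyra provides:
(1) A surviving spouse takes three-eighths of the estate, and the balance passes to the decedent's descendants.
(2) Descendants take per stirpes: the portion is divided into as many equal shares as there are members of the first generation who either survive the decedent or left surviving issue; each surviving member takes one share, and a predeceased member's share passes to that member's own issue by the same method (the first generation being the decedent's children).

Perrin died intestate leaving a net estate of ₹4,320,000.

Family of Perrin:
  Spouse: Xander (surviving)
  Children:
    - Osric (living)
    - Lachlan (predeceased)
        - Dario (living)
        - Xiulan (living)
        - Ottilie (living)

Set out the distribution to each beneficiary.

Xander: ₹1,620,000; Osric: ₹1,350,000; Dario: ₹450,000; Xiulan: ₹450,000; Ottilie: ₹450,000

Xander takes three-eighths of ₹4,320,000 = ₹1,620,000. The remaining ₹2,700,000 passes to the descendants.
The descendants' portion (₹2,700,000) is divided into 2 shares of ₹1,350,000: Osric takes ₹1,350,000; Lachlan's ₹1,350,000 share passes to Lachlan's issue.
Lachlan's share (₹1,350,000) is divided into 3 shares of ₹450,000: Dario, Xiulan, and Ottilie each take ₹450,000.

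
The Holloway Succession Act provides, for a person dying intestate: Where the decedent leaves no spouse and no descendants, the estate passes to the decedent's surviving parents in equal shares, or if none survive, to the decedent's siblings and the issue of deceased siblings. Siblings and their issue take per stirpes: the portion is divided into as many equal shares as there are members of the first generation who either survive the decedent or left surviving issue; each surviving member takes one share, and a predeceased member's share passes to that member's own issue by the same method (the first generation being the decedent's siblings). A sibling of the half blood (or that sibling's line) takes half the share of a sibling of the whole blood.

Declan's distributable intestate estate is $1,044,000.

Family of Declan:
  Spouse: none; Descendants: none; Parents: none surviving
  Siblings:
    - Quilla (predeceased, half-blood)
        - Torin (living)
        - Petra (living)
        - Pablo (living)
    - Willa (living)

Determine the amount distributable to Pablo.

Pablo receives $116,000.

The entire $1,044,000 passes to the siblings and their issue.
Counting each half-blood sibling's line as half a unit, there are 3/2 units in $1,044,000, so one unit is $696,000. Whole-blood lines (Willa) take $696,000 each; half-blood lines (Quilla) take $348,000 each.
Quilla's share ($348,000) is divided into 3 shares of $116,000: Torin, Petra, and Pablo each take $116,000.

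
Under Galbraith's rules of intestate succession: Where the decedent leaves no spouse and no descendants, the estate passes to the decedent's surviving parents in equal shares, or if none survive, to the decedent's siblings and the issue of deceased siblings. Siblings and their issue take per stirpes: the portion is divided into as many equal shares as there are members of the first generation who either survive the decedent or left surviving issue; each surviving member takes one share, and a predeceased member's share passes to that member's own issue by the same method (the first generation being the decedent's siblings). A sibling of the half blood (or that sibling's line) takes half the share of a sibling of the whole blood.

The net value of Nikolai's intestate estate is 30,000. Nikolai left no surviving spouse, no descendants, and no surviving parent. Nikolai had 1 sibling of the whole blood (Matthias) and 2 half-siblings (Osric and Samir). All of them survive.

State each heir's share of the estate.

The entire 30,000 passes to the siblings and their issue.
Counting each half-blood sibling's line as half a unit, there are 2 units in 30,000, so one unit is 15,000. Whole-blood lines (Matthias) take 15,000 each; half-blood lines (Osric and Samir) take 7,500 each.

Osric: 7,500; Samir: 7,500; Matthias: 15,000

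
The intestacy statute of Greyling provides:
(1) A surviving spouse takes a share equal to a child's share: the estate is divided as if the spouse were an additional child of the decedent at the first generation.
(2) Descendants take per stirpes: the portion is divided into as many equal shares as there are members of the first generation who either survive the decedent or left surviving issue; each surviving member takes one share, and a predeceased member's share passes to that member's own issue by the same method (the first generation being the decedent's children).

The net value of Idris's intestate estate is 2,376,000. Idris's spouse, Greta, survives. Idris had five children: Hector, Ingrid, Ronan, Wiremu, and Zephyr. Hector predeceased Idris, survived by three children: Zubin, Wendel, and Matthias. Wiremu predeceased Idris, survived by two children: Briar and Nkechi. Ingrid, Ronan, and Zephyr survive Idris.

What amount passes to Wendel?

The spouse counts as an additional share at the children's level, so there are 6 primary shares of 396,000. Greta takes one such share (396,000).
The children's combined portion (1,980,000) is divided into 5 shares of 396,000: Ingrid, Ronan, and Zephyr each take 396,000; Hector's 396,000 share passes to Hector's issue; Wiremu's 396,000 share passes to Wiremu's issue.
Hector's share (396,000) is divided into 3 shares of 132,000: Zubin, Wendel, and Matthias each take 132,000.
Wiremu's share (396,000) is divided into 2 shares of 198,000: Briar and Nkechi each take 198,000.

Wendel receives 132,000.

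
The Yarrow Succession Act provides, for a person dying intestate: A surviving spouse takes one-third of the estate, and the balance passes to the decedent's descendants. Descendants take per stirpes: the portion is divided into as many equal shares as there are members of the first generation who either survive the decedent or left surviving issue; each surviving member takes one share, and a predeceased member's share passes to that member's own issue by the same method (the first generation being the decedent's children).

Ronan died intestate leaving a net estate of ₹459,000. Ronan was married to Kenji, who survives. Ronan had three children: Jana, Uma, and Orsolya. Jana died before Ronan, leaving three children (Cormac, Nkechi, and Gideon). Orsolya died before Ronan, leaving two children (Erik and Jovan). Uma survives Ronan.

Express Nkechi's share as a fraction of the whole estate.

Kenji takes one-third of ₹459,000 = ₹153,000. The remaining ₹306,000 passes to the descendants.
The descendants' portion (₹306,000) is divided into 3 shares of ₹102,000: Uma takes ₹102,000; Jana's ₹102,000 share passes to Jana's issue; Orsolya's ₹102,000 share passes to Orsolya's issue.
Jana's share (₹102,000) is divided into 3 shares of ₹34,000: Cormac, Nkechi, and Gideon each take ₹34,000.
Orsolya's share (₹102,000) is divided into 2 shares of ₹51,000: Erik and Jovan each take ₹51,000.

Nkechi receives 2/27 of the estate.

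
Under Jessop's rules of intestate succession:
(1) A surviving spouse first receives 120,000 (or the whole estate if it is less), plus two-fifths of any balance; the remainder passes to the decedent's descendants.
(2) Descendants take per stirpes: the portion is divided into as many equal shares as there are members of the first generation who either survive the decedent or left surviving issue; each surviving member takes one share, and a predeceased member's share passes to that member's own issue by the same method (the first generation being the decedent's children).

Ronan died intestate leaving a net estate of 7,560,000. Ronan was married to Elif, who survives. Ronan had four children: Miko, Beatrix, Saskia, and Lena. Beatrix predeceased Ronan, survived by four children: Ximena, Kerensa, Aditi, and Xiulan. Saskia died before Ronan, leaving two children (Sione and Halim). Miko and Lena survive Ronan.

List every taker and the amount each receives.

Elif: 3,096,000; Miko: 1,116,000; Ximena: 279,000; Kerensa: 279,000; Aditi: 279,000; Xiulan: 279,000; Sione: 558,000; Halim: 558,000; Lena: 1,116,000

Elif first takes 120,000, leaving a balance of 7,440,000. Elif then takes two-fifths of the balance (2,976,000), for a total of 3,096,000. The remaining 4,464,000 passes to the descendants.
The descendants' portion (4,464,000) is divided into 4 shares of 1,116,000: Miko and Lena each take 1,116,000; Beatrix's 1,116,000 share passes to Beatrix's issue; Saskia's 1,116,000 share passes to Saskia's issue.
Beatrix's share (1,116,000) is divided into 4 shares of 279,000: Ximena, Kerensa, Aditi, and Xiulan each take 279,000.
Saskia's share (1,116,000) is divided into 2 shares of 558,000: Sione and Halim each take 558,000.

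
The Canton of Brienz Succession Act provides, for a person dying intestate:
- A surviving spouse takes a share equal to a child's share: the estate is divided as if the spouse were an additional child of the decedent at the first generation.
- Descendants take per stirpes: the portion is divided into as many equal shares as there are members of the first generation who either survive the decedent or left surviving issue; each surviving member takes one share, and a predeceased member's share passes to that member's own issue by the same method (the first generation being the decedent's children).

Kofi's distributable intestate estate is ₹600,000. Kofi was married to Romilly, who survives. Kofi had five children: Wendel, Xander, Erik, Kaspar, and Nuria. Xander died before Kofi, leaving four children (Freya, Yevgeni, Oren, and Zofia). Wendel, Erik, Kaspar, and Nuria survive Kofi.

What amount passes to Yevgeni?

The spouse counts as an additional share at the children's level, so there are 6 primary shares of ₹100,000. Romilly takes one such share (₹100,000).
The children's combined portion (₹500,000) is divided into 5 shares of ₹100,000: Wendel, Erik, Kaspar, and Nuria each take ₹100,000; Xander's ₹100,000 share passes to Xander's issue.
Xander's share (₹100,000) is divided into 4 shares of ₹25,000: Freya, Yevgeni, Oren, and Zofia each take ₹25,000.

Yevgeni receives ₹25,000.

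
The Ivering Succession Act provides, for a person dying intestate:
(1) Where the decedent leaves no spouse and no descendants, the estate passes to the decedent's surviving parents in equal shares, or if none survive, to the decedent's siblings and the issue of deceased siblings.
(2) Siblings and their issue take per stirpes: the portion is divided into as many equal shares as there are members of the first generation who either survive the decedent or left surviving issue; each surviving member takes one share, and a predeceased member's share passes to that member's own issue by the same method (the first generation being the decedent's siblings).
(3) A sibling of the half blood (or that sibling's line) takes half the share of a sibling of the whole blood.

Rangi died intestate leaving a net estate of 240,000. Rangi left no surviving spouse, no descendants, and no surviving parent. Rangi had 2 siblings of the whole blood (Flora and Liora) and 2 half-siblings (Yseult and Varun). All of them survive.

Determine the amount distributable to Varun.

Varun receives 40,000.

The entire 240,000 passes to the siblings and their issue.
Counting each half-blood sibling's line as half a unit, there are 3 units in 240,000, so one unit is 80,000. Whole-blood lines (Flora and Liora) take 80,000 each; half-blood lines (Yseult and Varun) take 40,000 each.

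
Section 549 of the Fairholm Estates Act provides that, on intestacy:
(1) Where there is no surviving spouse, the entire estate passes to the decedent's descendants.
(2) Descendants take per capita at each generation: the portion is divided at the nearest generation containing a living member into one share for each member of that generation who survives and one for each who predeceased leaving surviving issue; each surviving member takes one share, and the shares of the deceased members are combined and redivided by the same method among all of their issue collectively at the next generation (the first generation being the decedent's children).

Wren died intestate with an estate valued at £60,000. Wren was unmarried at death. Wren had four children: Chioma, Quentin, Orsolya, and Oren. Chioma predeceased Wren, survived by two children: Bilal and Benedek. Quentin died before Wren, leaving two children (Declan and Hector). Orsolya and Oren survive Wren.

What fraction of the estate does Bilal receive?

Bilal receives 1/8 of the estate.

The entire £60,000 passes to the descendants.
That amount (£60,000) is divided at the children's generation into 4 shares of £15,000. Orsolya and Oren each take £15,000. The 2 shares of the deceased (Chioma and Quentin) are combined into a pool of £30,000.
That pool (£30,000) is divided at the grandchildren's generation equally among Bilal, Benedek, Declan, and Hector: £7,500 each.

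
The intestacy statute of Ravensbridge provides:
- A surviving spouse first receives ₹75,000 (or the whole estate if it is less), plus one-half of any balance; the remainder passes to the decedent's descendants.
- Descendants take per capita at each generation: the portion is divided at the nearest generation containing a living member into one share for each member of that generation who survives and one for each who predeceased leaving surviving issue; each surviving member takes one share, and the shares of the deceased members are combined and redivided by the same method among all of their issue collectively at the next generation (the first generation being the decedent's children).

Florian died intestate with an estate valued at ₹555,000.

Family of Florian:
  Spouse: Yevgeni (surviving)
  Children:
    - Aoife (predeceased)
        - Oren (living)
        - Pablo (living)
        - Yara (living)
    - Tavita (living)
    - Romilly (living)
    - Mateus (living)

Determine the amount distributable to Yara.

Yara receives ₹20,000.

Yevgeni first takes ₹75,000, leaving a balance of ₹480,000. Yevgeni then takes one-half of the balance (₹240,000), for a total of ₹315,000. The remaining ₹240,000 passes to the descendants.
The descendants' portion (₹240,000) is divided at the children's generation into 4 shares of ₹60,000. Tavita, Romilly, and Mateus each take ₹60,000. The remaining share for the deceased Aoife (₹60,000) is carried to the next generation.
That pool (₹60,000) is divided at the grandchildren's generation equally among Oren, Pablo, and Yara: ₹20,000 each.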